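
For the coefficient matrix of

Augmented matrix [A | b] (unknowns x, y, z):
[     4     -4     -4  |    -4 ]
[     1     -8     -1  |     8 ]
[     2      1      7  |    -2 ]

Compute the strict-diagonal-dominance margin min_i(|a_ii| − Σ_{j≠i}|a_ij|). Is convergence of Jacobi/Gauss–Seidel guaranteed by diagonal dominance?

-4

row 1: |4| − (4+4) = -4
row 2: |-8| − (1+1) = 6
row 3: |7| − (2+1) = 4
minimum over rows = -4 → not strictly diagonally dominant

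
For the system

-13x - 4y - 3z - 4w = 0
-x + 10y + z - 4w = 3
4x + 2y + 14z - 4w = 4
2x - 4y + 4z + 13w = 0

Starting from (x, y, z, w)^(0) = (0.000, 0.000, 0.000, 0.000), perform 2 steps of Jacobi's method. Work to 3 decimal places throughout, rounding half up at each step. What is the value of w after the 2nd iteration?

0.004

Iteration 1:
  x = (0 - (-4)·0.000 - (-3)·0.000 - (-4)·0.000) / (-13) = 0.000
  y = (3 - (-1)·0.000 - (1)·0.000 - (-4)·0.000) / (10) = 0.300
  z = (4 - (4)·0.000 - (2)·0.000 - (-4)·0.000) / (14) = 0.286
  w = (0 - (2)·0.000 - (-4)·0.000 - (4)·0.000) / (13) = 0.000
Iteration 2:
  x = (0 - (-4)·0.300 - (-3)·0.286 - (-4)·0.000) / (-13) = -0.158
  y = (3 - (-1)·0.000 - (1)·0.286 - (-4)·0.000) / (10) = 0.271
  z = (4 - (4)·0.000 - (2)·0.300 - (-4)·0.000) / (14) = 0.243
  w = (0 - (2)·0.000 - (-4)·0.300 - (4)·0.286) / (13) = 0.004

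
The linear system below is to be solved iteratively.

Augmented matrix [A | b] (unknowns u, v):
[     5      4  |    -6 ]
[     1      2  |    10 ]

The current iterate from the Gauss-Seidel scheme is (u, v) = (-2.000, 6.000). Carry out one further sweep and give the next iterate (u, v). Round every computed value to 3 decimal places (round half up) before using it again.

One sweep:
  u = (-6 - (4)·6.000) / (5) = -6.000
  v = (10 - (1)·-6.000) / (2) = 8.000

(-6.000, 8.000)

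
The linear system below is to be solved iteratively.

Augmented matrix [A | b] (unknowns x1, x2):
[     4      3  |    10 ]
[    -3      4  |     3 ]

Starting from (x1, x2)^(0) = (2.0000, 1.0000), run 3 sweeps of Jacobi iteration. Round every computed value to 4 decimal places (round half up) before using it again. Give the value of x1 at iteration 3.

0.9531

Iteration 1:
  x1 = (10 - (3)·1.0000) / (4) = 1.7500
  x2 = (3 - (-3)·2.0000) / (4) = 2.2500
Iteration 2:
  x1 = (10 - (3)·2.2500) / (4) = 0.8125
  x2 = (3 - (-3)·1.7500) / (4) = 2.0625
Iteration 3:
  x1 = (10 - (3)·2.0625) / (4) = 0.9531
  x2 = (3 - (-3)·0.8125) / (4) = 1.3594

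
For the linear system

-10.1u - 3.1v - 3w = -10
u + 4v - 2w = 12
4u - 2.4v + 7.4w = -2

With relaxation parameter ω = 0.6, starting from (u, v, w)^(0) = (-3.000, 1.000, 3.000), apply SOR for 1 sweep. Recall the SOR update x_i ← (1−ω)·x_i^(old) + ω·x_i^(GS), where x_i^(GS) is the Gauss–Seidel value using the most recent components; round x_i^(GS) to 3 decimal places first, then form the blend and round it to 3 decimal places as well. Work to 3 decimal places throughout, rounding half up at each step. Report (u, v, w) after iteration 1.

Iteration 1:
  u: GS value = (-10 - (-3.1)·1.000 - (-3)·3.000) / (-10.1) = -0.208;  u ← (1−ω)·-3.000 + ω·-0.208 = -1.325
  v: GS value = (12 - (1)·-1.325 - (-2)·3.000) / (4) = 4.831;  v ← (1−ω)·1.000 + ω·4.831 = 3.299
  w: GS value = (-2 - (4)·-1.325 - (-2.4)·3.299) / (7.4) = 1.516;  w ← (1−ω)·3.000 + ω·1.516 = 2.110

(-1.325, 3.299, 2.110)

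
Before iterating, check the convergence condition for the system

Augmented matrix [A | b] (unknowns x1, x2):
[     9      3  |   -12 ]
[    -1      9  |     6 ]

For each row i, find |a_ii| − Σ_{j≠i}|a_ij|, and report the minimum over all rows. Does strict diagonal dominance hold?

6

row 1: |9| − (3) = 6
row 2: |9| − (1) = 8
minimum over rows = 6 → strictly diagonally dominant (convergence guaranteed)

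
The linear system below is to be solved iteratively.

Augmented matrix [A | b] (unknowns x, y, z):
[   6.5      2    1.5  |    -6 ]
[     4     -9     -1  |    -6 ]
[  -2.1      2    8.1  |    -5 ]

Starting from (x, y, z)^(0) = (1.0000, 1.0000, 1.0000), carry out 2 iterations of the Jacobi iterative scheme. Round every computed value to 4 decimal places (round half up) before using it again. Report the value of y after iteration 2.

Iteration 1:
  x = (-6 - (2)·1.0000 - (1.5)·1.0000) / (6.5) = -1.4615
  y = (-6 - (4)·1.0000 - (-1)·1.0000) / (-9) = 1.0000
  z = (-5 - (-2.1)·1.0000 - (2)·1.0000) / (8.1) = -0.6049
Iteration 2:
  x = (-6 - (2)·1.0000 - (1.5)·-0.6049) / (6.5) = -1.0912
  y = (-6 - (4)·-1.4615 - (-1)·-0.6049) / (-9) = 0.0843
  z = (-5 - (-2.1)·-1.4615 - (2)·1.0000) / (8.1) = -1.2431

0.0843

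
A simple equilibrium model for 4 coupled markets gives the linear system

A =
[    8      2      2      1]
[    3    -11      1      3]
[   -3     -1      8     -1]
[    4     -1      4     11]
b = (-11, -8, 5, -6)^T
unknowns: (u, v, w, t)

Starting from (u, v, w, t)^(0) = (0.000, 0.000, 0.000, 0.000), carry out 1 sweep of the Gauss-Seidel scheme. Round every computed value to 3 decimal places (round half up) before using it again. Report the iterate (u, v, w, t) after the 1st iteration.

Iteration 1:
  u = (-11 - (2)·0.000 - (2)·0.000 - (1)·0.000) / (8) = -1.375
  v = (-8 - (3)·-1.375 - (1)·0.000 - (3)·0.000) / (-11) = 0.352
  w = (5 - (-3)·-1.375 - (-1)·0.352 - (-1)·0.000) / (8) = 0.153
  t = (-6 - (4)·-1.375 - (-1)·0.352 - (4)·0.153) / (11) = -0.069

(-1.375, 0.352, 0.153, -0.069)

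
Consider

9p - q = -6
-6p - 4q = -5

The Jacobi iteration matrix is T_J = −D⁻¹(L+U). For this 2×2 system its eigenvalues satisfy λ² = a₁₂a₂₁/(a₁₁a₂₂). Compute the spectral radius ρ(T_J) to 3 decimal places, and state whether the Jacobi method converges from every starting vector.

a₁₂a₂₁/(a₁₁a₂₂) = (-1)·(-6) / ((9)·(-4)) = -0.166667
ρ = √|-0.166667| = √0.166667 = 0.408
ρ < 1, so Jacobi converges

0.408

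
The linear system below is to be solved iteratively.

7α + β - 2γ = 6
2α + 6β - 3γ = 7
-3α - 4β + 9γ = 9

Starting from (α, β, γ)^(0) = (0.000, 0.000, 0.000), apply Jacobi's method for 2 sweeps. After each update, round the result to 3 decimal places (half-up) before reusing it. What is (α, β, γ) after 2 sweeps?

(0.976, 1.381, 1.804)

Iteration 1:
  α = (6 - (1)·0.000 - (-2)·0.000) / (7) = 0.857
  β = (7 - (2)·0.000 - (-3)·0.000) / (6) = 1.167
  γ = (9 - (-3)·0.000 - (-4)·0.000) / (9) = 1.000
Iteration 2:
  α = (6 - (1)·1.167 - (-2)·1.000) / (7) = 0.976
  β = (7 - (2)·0.857 - (-3)·1.000) / (6) = 1.381
  γ = (9 - (-3)·0.857 - (-4)·1.167) / (9) = 1.804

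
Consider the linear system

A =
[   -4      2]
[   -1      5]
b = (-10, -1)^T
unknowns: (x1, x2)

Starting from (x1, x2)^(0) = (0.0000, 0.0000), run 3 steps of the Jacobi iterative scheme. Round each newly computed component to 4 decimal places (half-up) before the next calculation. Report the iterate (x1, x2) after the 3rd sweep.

Iteration 1:
  x1 = (-10 - (2)·0.0000) / (-4) = 2.5000
  x2 = (-1 - (-1)·0.0000) / (5) = -0.2000
Iteration 2:
  x1 = (-10 - (2)·-0.2000) / (-4) = 2.4000
  x2 = (-1 - (-1)·2.5000) / (5) = 0.3000
Iteration 3:
  x1 = (-10 - (2)·0.3000) / (-4) = 2.6500
  x2 = (-1 - (-1)·2.4000) / (5) = 0.2800

(2.6500, 0.2800)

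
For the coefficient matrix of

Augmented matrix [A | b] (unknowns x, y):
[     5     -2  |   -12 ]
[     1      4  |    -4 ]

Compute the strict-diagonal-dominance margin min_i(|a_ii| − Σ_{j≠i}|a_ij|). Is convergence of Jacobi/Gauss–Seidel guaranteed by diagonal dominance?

row 1: |5| − (2) = 3
row 2: |4| − (1) = 3
minimum over rows = 3 → strictly diagonally dominant (convergence guaranteed)

3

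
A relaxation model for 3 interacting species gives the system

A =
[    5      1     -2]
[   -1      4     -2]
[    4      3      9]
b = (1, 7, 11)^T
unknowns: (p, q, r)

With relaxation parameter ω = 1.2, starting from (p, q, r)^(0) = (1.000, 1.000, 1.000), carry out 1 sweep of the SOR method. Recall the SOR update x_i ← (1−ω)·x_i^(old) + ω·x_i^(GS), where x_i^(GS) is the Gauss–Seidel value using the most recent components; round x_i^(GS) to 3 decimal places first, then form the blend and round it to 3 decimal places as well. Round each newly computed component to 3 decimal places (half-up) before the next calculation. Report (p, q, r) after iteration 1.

(0.280, 2.584, 0.083)

Iteration 1:
  p: GS value = (1 - (1)·1.000 - (-2)·1.000) / (5) = 0.400;  p ← (1−ω)·1.000 + ω·0.400 = 0.280
  q: GS value = (7 - (-1)·0.280 - (-2)·1.000) / (4) = 2.320;  q ← (1−ω)·1.000 + ω·2.320 = 2.584
  r: GS value = (11 - (4)·0.280 - (3)·2.584) / (9) = 0.236;  r ← (1−ω)·1.000 + ω·0.236 = 0.083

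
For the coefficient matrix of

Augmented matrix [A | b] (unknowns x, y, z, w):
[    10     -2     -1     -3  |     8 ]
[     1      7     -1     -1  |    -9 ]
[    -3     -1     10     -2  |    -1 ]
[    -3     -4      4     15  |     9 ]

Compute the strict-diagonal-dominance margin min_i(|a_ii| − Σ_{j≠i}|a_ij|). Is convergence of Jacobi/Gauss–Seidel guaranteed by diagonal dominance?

row 1: |10| − (2+1+3) = 4
row 2: |7| − (1+1+1) = 4
row 3: |10| − (3+1+2) = 4
row 4: |15| − (3+4+4) = 4
minimum over rows = 4 → strictly diagonally dominant (convergence guaranteed)

4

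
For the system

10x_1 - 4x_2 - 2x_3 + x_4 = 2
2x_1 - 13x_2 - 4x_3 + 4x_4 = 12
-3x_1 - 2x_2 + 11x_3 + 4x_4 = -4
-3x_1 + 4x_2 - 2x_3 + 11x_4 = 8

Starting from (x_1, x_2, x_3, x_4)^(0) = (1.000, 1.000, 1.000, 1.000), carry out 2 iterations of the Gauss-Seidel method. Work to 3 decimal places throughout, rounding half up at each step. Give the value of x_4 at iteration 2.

0.613

Iteration 1:
  x_1 = (2 - (-4)·1.000 - (-2)·1.000 - (1)·1.000) / (10) = 0.700
  x_2 = (12 - (2)·0.700 - (-4)·1.000 - (4)·1.000) / (-13) = -0.815
  x_3 = (-4 - (-3)·0.700 - (-2)·-0.815 - (4)·1.000) / (11) = -0.685
  x_4 = (8 - (-3)·0.700 - (4)·-0.815 - (-2)·-0.685) / (11) = 1.090
Iteration 2:
  x_1 = (2 - (-4)·-0.815 - (-2)·-0.685 - (1)·1.090) / (10) = -0.372
  x_2 = (12 - (2)·-0.372 - (-4)·-0.685 - (4)·1.090) / (-13) = -0.434
  x_3 = (-4 - (-3)·-0.372 - (-2)·-0.434 - (4)·1.090) / (11) = -0.940
  x_4 = (8 - (-3)·-0.372 - (4)·-0.434 - (-2)·-0.940) / (11) = 0.613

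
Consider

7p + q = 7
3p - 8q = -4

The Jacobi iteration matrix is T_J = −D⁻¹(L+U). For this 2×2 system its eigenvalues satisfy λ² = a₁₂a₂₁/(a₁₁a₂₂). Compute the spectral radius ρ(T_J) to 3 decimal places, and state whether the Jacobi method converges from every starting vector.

a₁₂a₂₁/(a₁₁a₂₂) = (1)·(3) / ((7)·(-8)) = -0.053571
ρ = √|-0.053571| = √0.053571 = 0.231
ρ < 1, so Jacobi converges

0.231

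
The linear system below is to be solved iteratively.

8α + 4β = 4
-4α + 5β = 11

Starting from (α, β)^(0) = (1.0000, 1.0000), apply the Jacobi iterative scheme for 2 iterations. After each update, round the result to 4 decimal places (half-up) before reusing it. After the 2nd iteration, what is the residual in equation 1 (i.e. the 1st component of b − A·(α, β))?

Iteration 1:
  α = (4 - (4)·1.0000) / (8) = 0.0000
  β = (11 - (-4)·1.0000) / (5) = 3.0000
Iteration 2:
  α = (4 - (4)·3.0000) / (8) = -1.0000
  β = (11 - (-4)·0.0000) / (5) = 2.2000
Residual b − A·x = (3.2000, -4.0000)

3.2000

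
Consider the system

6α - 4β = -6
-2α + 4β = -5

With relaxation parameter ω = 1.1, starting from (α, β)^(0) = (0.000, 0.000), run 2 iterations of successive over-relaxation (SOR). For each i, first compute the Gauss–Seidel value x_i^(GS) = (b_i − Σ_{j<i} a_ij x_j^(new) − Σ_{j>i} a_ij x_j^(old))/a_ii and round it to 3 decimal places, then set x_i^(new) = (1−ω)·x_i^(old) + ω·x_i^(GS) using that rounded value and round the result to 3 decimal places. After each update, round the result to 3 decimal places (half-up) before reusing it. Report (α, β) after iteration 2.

Iteration 1:
  α: GS value = (-6 - (-4)·0.000) / (6) = -1.000;  α ← (1−ω)·0.000 + ω·-1.000 = -1.100
  β: GS value = (-5 - (-2)·-1.100) / (4) = -1.800;  β ← (1−ω)·0.000 + ω·-1.800 = -1.980
Iteration 2:
  α: GS value = (-6 - (-4)·-1.980) / (6) = -2.320;  α ← (1−ω)·-1.100 + ω·-2.320 = -2.442
  β: GS value = (-5 - (-2)·-2.442) / (4) = -2.471;  β ← (1−ω)·-1.980 + ω·-2.471 = -2.520

(-2.442, -2.520)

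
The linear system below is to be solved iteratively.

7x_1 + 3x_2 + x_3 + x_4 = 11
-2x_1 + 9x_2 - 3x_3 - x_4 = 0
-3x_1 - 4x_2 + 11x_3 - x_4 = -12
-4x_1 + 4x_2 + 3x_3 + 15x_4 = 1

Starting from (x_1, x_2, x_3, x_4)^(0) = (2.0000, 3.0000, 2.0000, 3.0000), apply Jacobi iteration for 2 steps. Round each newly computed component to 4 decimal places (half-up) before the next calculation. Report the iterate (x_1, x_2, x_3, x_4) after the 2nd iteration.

Iteration 1:
  x_1 = (11 - (3)·3.0000 - (1)·2.0000 - (1)·3.0000) / (7) = -0.4286
  x_2 = (0 - (-2)·2.0000 - (-3)·2.0000 - (-1)·3.0000) / (9) = 1.4444
  x_3 = (-12 - (-3)·2.0000 - (-4)·3.0000 - (-1)·3.0000) / (11) = 0.8182
  x_4 = (1 - (-4)·2.0000 - (4)·3.0000 - (3)·2.0000) / (15) = -0.6000
Iteration 2:
  x_1 = (11 - (3)·1.4444 - (1)·0.8182 - (1)·-0.6000) / (7) = 0.9212
  x_2 = (0 - (-2)·-0.4286 - (-3)·0.8182 - (-1)·-0.6000) / (9) = 0.1108
  x_3 = (-12 - (-3)·-0.4286 - (-4)·1.4444 - (-1)·-0.6000) / (11) = -0.7371
  x_4 = (1 - (-4)·-0.4286 - (4)·1.4444 - (3)·0.8182) / (15) = -0.5964

(0.9212, 0.1108, -0.7371, -0.5964)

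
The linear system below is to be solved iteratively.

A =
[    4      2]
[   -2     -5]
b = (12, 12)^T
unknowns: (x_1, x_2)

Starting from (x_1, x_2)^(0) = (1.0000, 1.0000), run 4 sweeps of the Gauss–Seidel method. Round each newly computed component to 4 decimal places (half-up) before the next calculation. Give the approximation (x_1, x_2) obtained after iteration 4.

Iteration 1:
  x_1 = (12 - (2)·1.0000) / (4) = 2.5000
  x_2 = (12 - (-2)·2.5000) / (-5) = -3.4000
Iteration 2:
  x_1 = (12 - (2)·-3.4000) / (4) = 4.7000
  x_2 = (12 - (-2)·4.7000) / (-5) = -4.2800
Iteration 3:
  x_1 = (12 - (2)·-4.2800) / (4) = 5.1400
  x_2 = (12 - (-2)·5.1400) / (-5) = -4.4560
Iteration 4:
  x_1 = (12 - (2)·-4.4560) / (4) = 5.2280
  x_2 = (12 - (-2)·5.2280) / (-5) = -4.4912

(5.2280, -4.4912)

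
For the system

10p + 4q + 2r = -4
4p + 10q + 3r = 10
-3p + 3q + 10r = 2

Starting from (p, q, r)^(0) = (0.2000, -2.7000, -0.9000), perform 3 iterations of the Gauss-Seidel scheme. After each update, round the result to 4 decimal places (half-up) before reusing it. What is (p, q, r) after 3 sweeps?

(-0.8229, 1.4559, -0.4836)

Iteration 1:
  p = (-4 - (4)·-2.7000 - (2)·-0.9000) / (10) = 0.8600
  q = (10 - (4)·0.8600 - (3)·-0.9000) / (10) = 0.9260
  r = (2 - (-3)·0.8600 - (3)·0.9260) / (10) = 0.1802
Iteration 2:
  p = (-4 - (4)·0.9260 - (2)·0.1802) / (10) = -0.8064
  q = (10 - (4)·-0.8064 - (3)·0.1802) / (10) = 1.2685
  r = (2 - (-3)·-0.8064 - (3)·1.2685) / (10) = -0.4225
Iteration 3:
  p = (-4 - (4)·1.2685 - (2)·-0.4225) / (10) = -0.8229
  q = (10 - (4)·-0.8229 - (3)·-0.4225) / (10) = 1.4559
  r = (2 - (-3)·-0.8229 - (3)·1.4559) / (10) = -0.4836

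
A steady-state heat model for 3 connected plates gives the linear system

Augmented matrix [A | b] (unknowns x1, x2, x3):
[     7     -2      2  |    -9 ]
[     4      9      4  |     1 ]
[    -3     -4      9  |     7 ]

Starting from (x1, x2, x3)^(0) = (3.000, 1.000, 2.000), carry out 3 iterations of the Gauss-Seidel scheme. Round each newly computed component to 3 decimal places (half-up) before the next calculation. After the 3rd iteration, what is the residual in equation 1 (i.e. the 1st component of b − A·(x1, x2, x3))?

Iteration 1:
  x1 = (-9 - (-2)·1.000 - (2)·2.000) / (7) = -1.571
  x2 = (1 - (4)·-1.571 - (4)·2.000) / (9) = -0.080
  x3 = (7 - (-3)·-1.571 - (-4)·-0.080) / (9) = 0.219
Iteration 2:
  x1 = (-9 - (-2)·-0.080 - (2)·0.219) / (7) = -1.371
  x2 = (1 - (4)·-1.371 - (4)·0.219) / (9) = 0.623
  x3 = (7 - (-3)·-1.371 - (-4)·0.623) / (9) = 0.598
Iteration 3:
  x1 = (-9 - (-2)·0.623 - (2)·0.598) / (7) = -1.279
  x2 = (1 - (4)·-1.279 - (4)·0.598) / (9) = 0.414
  x3 = (7 - (-3)·-1.279 - (-4)·0.414) / (9) = 0.535
Residual b − A·x = (-0.289, 0.250, 0.004)

-0.289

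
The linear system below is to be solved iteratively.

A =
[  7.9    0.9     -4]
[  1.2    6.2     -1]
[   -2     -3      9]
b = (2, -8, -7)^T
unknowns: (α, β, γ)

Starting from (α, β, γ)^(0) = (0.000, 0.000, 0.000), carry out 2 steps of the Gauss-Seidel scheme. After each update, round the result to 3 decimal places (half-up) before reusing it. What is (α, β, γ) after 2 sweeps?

Iteration 1:
  α = (2 - (0.9)·0.000 - (-4)·0.000) / (7.9) = 0.253
  β = (-8 - (1.2)·0.253 - (-1)·0.000) / (6.2) = -1.339
  γ = (-7 - (-2)·0.253 - (-3)·-1.339) / (9) = -1.168
Iteration 2:
  α = (2 - (0.9)·-1.339 - (-4)·-1.168) / (7.9) = -0.186
  β = (-8 - (1.2)·-0.186 - (-1)·-1.168) / (6.2) = -1.443
  γ = (-7 - (-2)·-0.186 - (-3)·-1.443) / (9) = -1.300

(-0.186, -1.443, -1.300)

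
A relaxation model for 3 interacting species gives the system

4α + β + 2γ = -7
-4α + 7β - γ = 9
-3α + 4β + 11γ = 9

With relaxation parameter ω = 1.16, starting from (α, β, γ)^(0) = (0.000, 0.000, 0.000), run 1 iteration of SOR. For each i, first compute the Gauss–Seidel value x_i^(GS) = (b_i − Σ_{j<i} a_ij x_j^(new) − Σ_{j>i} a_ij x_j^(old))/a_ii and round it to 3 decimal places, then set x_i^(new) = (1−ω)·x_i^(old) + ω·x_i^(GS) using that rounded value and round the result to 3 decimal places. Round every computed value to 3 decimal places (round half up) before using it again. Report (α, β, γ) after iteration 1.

Iteration 1:
  α: GS value = (-7 - (1)·0.000 - (2)·0.000) / (4) = -1.750;  α ← (1−ω)·0.000 + ω·-1.750 = -2.030
  β: GS value = (9 - (-4)·-2.030 - (-1)·0.000) / (7) = 0.126;  β ← (1−ω)·0.000 + ω·0.126 = 0.146
  γ: GS value = (9 - (-3)·-2.030 - (4)·0.146) / (11) = 0.211;  γ ← (1−ω)·0.000 + ω·0.211 = 0.245

(-2.030, 0.146, 0.245)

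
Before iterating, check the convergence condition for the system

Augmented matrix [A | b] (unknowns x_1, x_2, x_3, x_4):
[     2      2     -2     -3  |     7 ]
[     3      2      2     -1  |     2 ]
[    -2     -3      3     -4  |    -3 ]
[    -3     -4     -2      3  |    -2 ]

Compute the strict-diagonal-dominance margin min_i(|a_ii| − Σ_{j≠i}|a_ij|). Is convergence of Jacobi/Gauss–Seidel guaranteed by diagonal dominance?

-6

row 1: |2| − (2+2+3) = -5
row 2: |2| − (3+2+1) = -4
row 3: |3| − (2+3+4) = -6
row 4: |3| − (3+4+2) = -6
minimum over rows = -6 → not strictly diagonally dominant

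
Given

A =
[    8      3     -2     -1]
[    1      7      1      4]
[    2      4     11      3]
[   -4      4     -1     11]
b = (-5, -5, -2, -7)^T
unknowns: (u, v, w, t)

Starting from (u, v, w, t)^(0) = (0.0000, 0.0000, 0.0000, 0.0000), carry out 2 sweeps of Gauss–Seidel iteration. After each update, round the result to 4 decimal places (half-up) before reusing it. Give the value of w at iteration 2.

0.1822

Iteration 1:
  u = (-5 - (3)·0.0000 - (-2)·0.0000 - (-1)·0.0000) / (8) = -0.6250
  v = (-5 - (1)·-0.6250 - (1)·0.0000 - (4)·0.0000) / (7) = -0.6250
  w = (-2 - (2)·-0.6250 - (4)·-0.6250 - (3)·0.0000) / (11) = 0.1591
  t = (-7 - (-4)·-0.6250 - (4)·-0.6250 - (-1)·0.1591) / (11) = -0.6219
Iteration 2:
  u = (-5 - (3)·-0.6250 - (-2)·0.1591 - (-1)·-0.6219) / (8) = -0.4286
  v = (-5 - (1)·-0.4286 - (1)·0.1591 - (4)·-0.6219) / (7) = -0.3204
  w = (-2 - (2)·-0.4286 - (4)·-0.3204 - (3)·-0.6219) / (11) = 0.1822
  t = (-7 - (-4)·-0.4286 - (4)·-0.3204 - (-1)·0.1822) / (11) = -0.6591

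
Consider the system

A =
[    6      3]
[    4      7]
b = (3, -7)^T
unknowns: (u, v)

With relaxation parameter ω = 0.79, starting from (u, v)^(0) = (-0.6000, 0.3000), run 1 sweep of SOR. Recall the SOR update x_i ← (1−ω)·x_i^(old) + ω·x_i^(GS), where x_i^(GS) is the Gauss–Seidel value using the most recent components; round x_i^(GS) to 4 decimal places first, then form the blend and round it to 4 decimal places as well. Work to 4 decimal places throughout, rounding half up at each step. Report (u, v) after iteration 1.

Iteration 1:
  u: GS value = (3 - (3)·0.3000) / (6) = 0.3500;  u ← (1−ω)·-0.6000 + ω·0.3500 = 0.1505
  v: GS value = (-7 - (4)·0.1505) / (7) = -1.0860;  v ← (1−ω)·0.3000 + ω·-1.0860 = -0.7949

(0.1505, -0.7949)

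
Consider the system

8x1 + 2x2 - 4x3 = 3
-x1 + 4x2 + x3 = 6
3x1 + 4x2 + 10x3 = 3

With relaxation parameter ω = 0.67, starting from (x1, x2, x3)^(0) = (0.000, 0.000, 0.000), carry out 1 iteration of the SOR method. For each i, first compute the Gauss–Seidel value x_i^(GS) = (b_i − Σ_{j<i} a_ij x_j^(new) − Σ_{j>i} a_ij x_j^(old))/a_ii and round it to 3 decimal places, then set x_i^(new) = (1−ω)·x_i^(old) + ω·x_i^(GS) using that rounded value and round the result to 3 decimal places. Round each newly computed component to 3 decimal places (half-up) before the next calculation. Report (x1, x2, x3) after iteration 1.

Iteration 1:
  x1: GS value = (3 - (2)·0.000 - (-4)·0.000) / (8) = 0.375;  x1 ← (1−ω)·0.000 + ω·0.375 = 0.251
  x2: GS value = (6 - (-1)·0.251 - (1)·0.000) / (4) = 1.563;  x2 ← (1−ω)·0.000 + ω·1.563 = 1.047
  x3: GS value = (3 - (3)·0.251 - (4)·1.047) / (10) = -0.194;  x3 ← (1−ω)·0.000 + ω·-0.194 = -0.130

(0.251, 1.047, -0.130)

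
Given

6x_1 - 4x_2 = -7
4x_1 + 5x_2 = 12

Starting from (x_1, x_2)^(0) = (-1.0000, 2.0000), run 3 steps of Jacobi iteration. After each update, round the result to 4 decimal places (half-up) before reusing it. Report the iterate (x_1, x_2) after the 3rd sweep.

(0.3444, 1.6266)

Iteration 1:
  x_1 = (-7 - (-4)·2.0000) / (6) = 0.1667
  x_2 = (12 - (4)·-1.0000) / (5) = 3.2000
Iteration 2:
  x_1 = (-7 - (-4)·3.2000) / (6) = 0.9667
  x_2 = (12 - (4)·0.1667) / (5) = 2.2666
Iteration 3:
  x_1 = (-7 - (-4)·2.2666) / (6) = 0.3444
  x_2 = (12 - (4)·0.9667) / (5) = 1.6266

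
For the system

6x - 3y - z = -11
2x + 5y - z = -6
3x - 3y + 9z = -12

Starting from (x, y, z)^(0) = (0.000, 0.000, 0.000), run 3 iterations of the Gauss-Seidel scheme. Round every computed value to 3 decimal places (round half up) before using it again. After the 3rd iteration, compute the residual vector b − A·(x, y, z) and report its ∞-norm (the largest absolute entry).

0.065

Iteration 1:
  x = (-11 - (-3)·0.000 - (-1)·0.000) / (6) = -1.833
  y = (-6 - (2)·-1.833 - (-1)·0.000) / (5) = -0.467
  z = (-12 - (3)·-1.833 - (-3)·-0.467) / (9) = -0.878
Iteration 2:
  x = (-11 - (-3)·-0.467 - (-1)·-0.878) / (6) = -2.213
  y = (-6 - (2)·-2.213 - (-1)·-0.878) / (5) = -0.490
  z = (-12 - (3)·-2.213 - (-3)·-0.490) / (9) = -0.759
Iteration 3:
  x = (-11 - (-3)·-0.490 - (-1)·-0.759) / (6) = -2.205
  y = (-6 - (2)·-2.205 - (-1)·-0.759) / (5) = -0.470
  z = (-12 - (3)·-2.205 - (-3)·-0.470) / (9) = -0.755
Residual b − A·x = (0.065, 0.005, 0.000); ∞-norm = 0.065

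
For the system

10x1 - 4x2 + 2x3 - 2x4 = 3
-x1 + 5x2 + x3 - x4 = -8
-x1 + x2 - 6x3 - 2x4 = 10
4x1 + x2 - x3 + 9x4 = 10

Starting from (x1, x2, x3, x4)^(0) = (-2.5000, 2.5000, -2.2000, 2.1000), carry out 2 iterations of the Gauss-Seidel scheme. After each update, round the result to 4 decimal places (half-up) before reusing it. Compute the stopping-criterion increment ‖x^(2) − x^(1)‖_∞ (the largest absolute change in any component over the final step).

1.4523

Iteration 1:
  x1 = (3 - (-4)·2.5000 - (2)·-2.2000 - (-2)·2.1000) / (10) = 2.1600
  x2 = (-8 - (-1)·2.1600 - (1)·-2.2000 - (-1)·2.1000) / (5) = -0.3080
  x3 = (10 - (-1)·2.1600 - (1)·-0.3080 - (-2)·2.1000) / (-6) = -2.7780
  x4 = (10 - (4)·2.1600 - (1)·-0.3080 - (-1)·-2.7780) / (9) = -0.1233
Iteration 2:
  x1 = (3 - (-4)·-0.3080 - (2)·-2.7780 - (-2)·-0.1233) / (10) = 0.7077
  x2 = (-8 - (-1)·0.7077 - (1)·-2.7780 - (-1)·-0.1233) / (5) = -0.9275
  x3 = (10 - (-1)·0.7077 - (1)·-0.9275 - (-2)·-0.1233) / (-6) = -1.8981
  x4 = (10 - (4)·0.7077 - (1)·-0.9275 - (-1)·-1.8981) / (9) = 0.6887
Change: (-1.4523, -0.6195, 0.8799, 0.8120) → max |·| = 1.4523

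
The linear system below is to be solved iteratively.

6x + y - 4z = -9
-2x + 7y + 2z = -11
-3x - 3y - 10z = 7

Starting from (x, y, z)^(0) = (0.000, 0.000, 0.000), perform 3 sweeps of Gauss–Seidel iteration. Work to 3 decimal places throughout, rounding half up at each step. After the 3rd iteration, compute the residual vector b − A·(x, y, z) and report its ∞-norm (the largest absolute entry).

0.135

Iteration 1:
  x = (-9 - (1)·0.000 - (-4)·0.000) / (6) = -1.500
  y = (-11 - (-2)·-1.500 - (2)·0.000) / (7) = -2.000
  z = (7 - (-3)·-1.500 - (-3)·-2.000) / (-10) = 0.350
Iteration 2:
  x = (-9 - (1)·-2.000 - (-4)·0.350) / (6) = -0.933
  y = (-11 - (-2)·-0.933 - (2)·0.350) / (7) = -1.938
  z = (7 - (-3)·-0.933 - (-3)·-1.938) / (-10) = 0.161
Iteration 3:
  x = (-9 - (1)·-1.938 - (-4)·0.161) / (6) = -1.070
  y = (-11 - (-2)·-1.070 - (2)·0.161) / (7) = -1.923
  z = (7 - (-3)·-1.070 - (-3)·-1.923) / (-10) = 0.198
Residual b − A·x = (0.135, -0.075, 0.001); ∞-norm = 0.135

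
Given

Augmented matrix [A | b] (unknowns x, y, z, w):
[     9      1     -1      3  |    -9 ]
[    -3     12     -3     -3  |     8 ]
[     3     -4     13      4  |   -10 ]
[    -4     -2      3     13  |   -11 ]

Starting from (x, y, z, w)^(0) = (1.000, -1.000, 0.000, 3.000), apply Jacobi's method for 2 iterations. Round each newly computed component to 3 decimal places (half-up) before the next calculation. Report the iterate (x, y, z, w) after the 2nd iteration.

Iteration 1:
  x = (-9 - (1)·-1.000 - (-1)·0.000 - (3)·3.000) / (9) = -1.889
  y = (8 - (-3)·1.000 - (-3)·0.000 - (-3)·3.000) / (12) = 1.667
  z = (-10 - (3)·1.000 - (-4)·-1.000 - (4)·3.000) / (13) = -2.231
  w = (-11 - (-4)·1.000 - (-2)·-1.000 - (3)·0.000) / (13) = -0.692
Iteration 2:
  x = (-9 - (1)·1.667 - (-1)·-2.231 - (3)·-0.692) / (9) = -1.202
  y = (8 - (-3)·-1.889 - (-3)·-2.231 - (-3)·-0.692) / (12) = -0.536
  z = (-10 - (3)·-1.889 - (-4)·1.667 - (4)·-0.692) / (13) = 0.393
  w = (-11 - (-4)·-1.889 - (-2)·1.667 - (3)·-2.231) / (13) = -0.656

(-1.202, -0.536, 0.393, -0.656)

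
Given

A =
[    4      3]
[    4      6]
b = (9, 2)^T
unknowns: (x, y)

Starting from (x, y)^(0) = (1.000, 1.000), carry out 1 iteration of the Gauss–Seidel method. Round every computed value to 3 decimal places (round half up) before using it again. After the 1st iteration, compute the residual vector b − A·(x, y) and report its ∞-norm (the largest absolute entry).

Iteration 1:
  x = (9 - (3)·1.000) / (4) = 1.500
  y = (2 - (4)·1.500) / (6) = -0.667
Residual b − A·x = (5.001, 0.002); ∞-norm = 5.001

5.001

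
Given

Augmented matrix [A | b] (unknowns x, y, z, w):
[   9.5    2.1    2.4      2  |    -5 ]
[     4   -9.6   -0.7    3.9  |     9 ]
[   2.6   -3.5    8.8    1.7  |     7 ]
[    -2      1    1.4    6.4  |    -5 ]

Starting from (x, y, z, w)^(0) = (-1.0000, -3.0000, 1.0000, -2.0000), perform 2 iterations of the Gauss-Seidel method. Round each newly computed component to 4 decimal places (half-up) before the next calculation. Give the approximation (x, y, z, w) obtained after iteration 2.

Iteration 1:
  x = (-5 - (2.1)·-3.0000 - (2.4)·1.0000 - (2)·-2.0000) / (9.5) = 0.3053
  y = (9 - (4)·0.3053 - (-0.7)·1.0000 - (3.9)·-2.0000) / (-9.6) = -1.6957
  z = (7 - (2.6)·0.3053 - (-3.5)·-1.6957 - (1.7)·-2.0000) / (8.8) = 0.4172
  w = (-5 - (-2)·0.3053 - (1)·-1.6957 - (1.4)·0.4172) / (6.4) = -0.5122
Iteration 2:
  x = (-5 - (2.1)·-1.6957 - (2.4)·0.4172 - (2)·-0.5122) / (9.5) = -0.1490
  y = (9 - (4)·-0.1490 - (-0.7)·0.4172 - (3.9)·-0.5122) / (-9.6) = -1.2381
  z = (7 - (2.6)·-0.1490 - (-3.5)·-1.2381 - (1.7)·-0.5122) / (8.8) = 0.4460
  w = (-5 - (-2)·-0.1490 - (1)·-1.2381 - (1.4)·0.4460) / (6.4) = -0.7319

(-0.1490, -1.2381, 0.4460, -0.7319)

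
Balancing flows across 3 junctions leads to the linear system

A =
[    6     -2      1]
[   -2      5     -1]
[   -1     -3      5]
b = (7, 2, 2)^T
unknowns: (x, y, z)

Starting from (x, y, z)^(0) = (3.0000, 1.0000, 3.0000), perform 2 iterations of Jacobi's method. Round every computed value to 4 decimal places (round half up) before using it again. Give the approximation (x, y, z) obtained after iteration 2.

(1.6333, 1.1200, 1.9200)

Iteration 1:
  x = (7 - (-2)·1.0000 - (1)·3.0000) / (6) = 1.0000
  y = (2 - (-2)·3.0000 - (-1)·3.0000) / (5) = 2.2000
  z = (2 - (-1)·3.0000 - (-3)·1.0000) / (5) = 1.6000
Iteration 2:
  x = (7 - (-2)·2.2000 - (1)·1.6000) / (6) = 1.6333
  y = (2 - (-2)·1.0000 - (-1)·1.6000) / (5) = 1.1200
  z = (2 - (-1)·1.0000 - (-3)·2.2000) / (5) = 1.9200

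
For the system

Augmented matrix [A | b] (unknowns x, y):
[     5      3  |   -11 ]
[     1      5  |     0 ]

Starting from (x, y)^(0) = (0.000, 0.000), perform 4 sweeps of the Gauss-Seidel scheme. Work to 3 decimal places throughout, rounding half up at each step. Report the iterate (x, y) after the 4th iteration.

(-2.499, 0.500)

Iteration 1:
  x = (-11 - (3)·0.000) / (5) = -2.200
  y = (0 - (1)·-2.200) / (5) = 0.440
Iteration 2:
  x = (-11 - (3)·0.440) / (5) = -2.464
  y = (0 - (1)·-2.464) / (5) = 0.493
Iteration 3:
  x = (-11 - (3)·0.493) / (5) = -2.496
  y = (0 - (1)·-2.496) / (5) = 0.499
Iteration 4:
  x = (-11 - (3)·0.499) / (5) = -2.499
  y = (0 - (1)·-2.499) / (5) = 0.500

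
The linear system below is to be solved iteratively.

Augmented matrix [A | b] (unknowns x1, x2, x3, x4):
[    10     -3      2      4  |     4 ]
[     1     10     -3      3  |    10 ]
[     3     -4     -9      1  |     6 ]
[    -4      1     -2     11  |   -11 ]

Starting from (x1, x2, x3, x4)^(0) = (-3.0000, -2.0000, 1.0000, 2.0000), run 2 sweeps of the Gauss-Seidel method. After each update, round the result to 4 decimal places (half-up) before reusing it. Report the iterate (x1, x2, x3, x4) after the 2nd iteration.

Iteration 1:
  x1 = (4 - (-3)·-2.0000 - (2)·1.0000 - (4)·2.0000) / (10) = -1.2000
  x2 = (10 - (1)·-1.2000 - (-3)·1.0000 - (3)·2.0000) / (10) = 0.8200
  x3 = (6 - (3)·-1.2000 - (-4)·0.8200 - (1)·2.0000) / (-9) = -1.2089
  x4 = (-11 - (-4)·-1.2000 - (1)·0.8200 - (-2)·-1.2089) / (11) = -1.7307
Iteration 2:
  x1 = (4 - (-3)·0.8200 - (2)·-1.2089 - (4)·-1.7307) / (10) = 1.5801
  x2 = (10 - (1)·1.5801 - (-3)·-1.2089 - (3)·-1.7307) / (10) = 0.9985
  x3 = (6 - (3)·1.5801 - (-4)·0.9985 - (1)·-1.7307) / (-9) = -0.7760
  x4 = (-11 - (-4)·1.5801 - (1)·0.9985 - (-2)·-0.7760) / (11) = -0.6573

(1.5801, 0.9985, -0.7760, -0.6573)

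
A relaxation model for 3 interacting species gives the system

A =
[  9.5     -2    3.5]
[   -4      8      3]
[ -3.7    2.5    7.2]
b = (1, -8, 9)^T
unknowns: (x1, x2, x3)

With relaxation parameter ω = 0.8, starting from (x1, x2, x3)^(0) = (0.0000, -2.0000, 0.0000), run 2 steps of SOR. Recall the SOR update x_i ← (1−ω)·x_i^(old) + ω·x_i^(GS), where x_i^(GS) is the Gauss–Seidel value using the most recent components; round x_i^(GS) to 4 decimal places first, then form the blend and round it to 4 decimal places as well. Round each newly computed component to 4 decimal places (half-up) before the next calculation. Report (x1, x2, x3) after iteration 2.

(-0.5560, -1.6599, 1.4840)

Iteration 1:
  x1: GS value = (1 - (-2)·-2.0000 - (3.5)·0.0000) / (9.5) = -0.3158;  x1 ← (1−ω)·0.0000 + ω·-0.3158 = -0.2526
  x2: GS value = (-8 - (-4)·-0.2526 - (3)·0.0000) / (8) = -1.1263;  x2 ← (1−ω)·-2.0000 + ω·-1.1263 = -1.3010
  x3: GS value = (9 - (-3.7)·-0.2526 - (2.5)·-1.3010) / (7.2) = 1.5719;  x3 ← (1−ω)·0.0000 + ω·1.5719 = 1.2575
Iteration 2:
  x1: GS value = (1 - (-2)·-1.3010 - (3.5)·1.2575) / (9.5) = -0.6319;  x1 ← (1−ω)·-0.2526 + ω·-0.6319 = -0.5560
  x2: GS value = (-8 - (-4)·-0.5560 - (3)·1.2575) / (8) = -1.7496;  x2 ← (1−ω)·-1.3010 + ω·-1.7496 = -1.6599
  x3: GS value = (9 - (-3.7)·-0.5560 - (2.5)·-1.6599) / (7.2) = 1.5406;  x3 ← (1−ω)·1.2575 + ω·1.5406 = 1.4840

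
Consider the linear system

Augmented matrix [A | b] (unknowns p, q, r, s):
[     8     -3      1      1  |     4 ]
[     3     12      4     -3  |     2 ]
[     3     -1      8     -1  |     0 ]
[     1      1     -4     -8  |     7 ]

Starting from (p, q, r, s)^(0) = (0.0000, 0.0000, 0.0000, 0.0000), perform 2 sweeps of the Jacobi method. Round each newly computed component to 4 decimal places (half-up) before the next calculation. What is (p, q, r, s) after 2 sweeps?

Iteration 1:
  p = (4 - (-3)·0.0000 - (1)·0.0000 - (1)·0.0000) / (8) = 0.5000
  q = (2 - (3)·0.0000 - (4)·0.0000 - (-3)·0.0000) / (12) = 0.1667
  r = (0 - (3)·0.0000 - (-1)·0.0000 - (-1)·0.0000) / (8) = 0.0000
  s = (7 - (1)·0.0000 - (1)·0.0000 - (-4)·0.0000) / (-8) = -0.8750
Iteration 2:
  p = (4 - (-3)·0.1667 - (1)·0.0000 - (1)·-0.8750) / (8) = 0.6719
  q = (2 - (3)·0.5000 - (4)·0.0000 - (-3)·-0.8750) / (12) = -0.1771
  r = (0 - (3)·0.5000 - (-1)·0.1667 - (-1)·-0.8750) / (8) = -0.2760
  s = (7 - (1)·0.5000 - (1)·0.1667 - (-4)·0.0000) / (-8) = -0.7917

(0.6719, -0.1771, -0.2760, -0.7917)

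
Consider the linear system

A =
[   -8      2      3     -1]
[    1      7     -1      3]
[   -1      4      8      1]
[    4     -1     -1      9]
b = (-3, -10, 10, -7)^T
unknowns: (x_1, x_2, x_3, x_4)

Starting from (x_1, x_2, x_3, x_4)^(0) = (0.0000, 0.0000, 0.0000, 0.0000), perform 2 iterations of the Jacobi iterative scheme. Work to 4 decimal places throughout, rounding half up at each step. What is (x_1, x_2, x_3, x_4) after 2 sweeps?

(0.5838, -0.9702, 2.1084, -0.9643)

Iteration 1:
  x_1 = (-3 - (2)·0.0000 - (3)·0.0000 - (-1)·0.0000) / (-8) = 0.3750
  x_2 = (-10 - (1)·0.0000 - (-1)·0.0000 - (3)·0.0000) / (7) = -1.4286
  x_3 = (10 - (-1)·0.0000 - (4)·0.0000 - (1)·0.0000) / (8) = 1.2500
  x_4 = (-7 - (4)·0.0000 - (-1)·0.0000 - (-1)·0.0000) / (9) = -0.7778
Iteration 2:
  x_1 = (-3 - (2)·-1.4286 - (3)·1.2500 - (-1)·-0.7778) / (-8) = 0.5838
  x_2 = (-10 - (1)·0.3750 - (-1)·1.2500 - (3)·-0.7778) / (7) = -0.9702
  x_3 = (10 - (-1)·0.3750 - (4)·-1.4286 - (1)·-0.7778) / (8) = 2.1084
  x_4 = (-7 - (4)·0.3750 - (-1)·-1.4286 - (-1)·1.2500) / (9) = -0.9643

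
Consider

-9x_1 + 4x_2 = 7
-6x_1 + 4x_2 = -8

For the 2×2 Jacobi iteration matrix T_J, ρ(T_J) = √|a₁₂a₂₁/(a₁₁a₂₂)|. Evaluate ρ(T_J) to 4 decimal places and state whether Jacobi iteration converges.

a₁₂a₂₁/(a₁₁a₂₂) = (4)·(-6) / ((-9)·(4)) = 0.666667
ρ = √|0.666667| = √0.666667 = 0.8165
ρ < 1, so Jacobi converges

0.8165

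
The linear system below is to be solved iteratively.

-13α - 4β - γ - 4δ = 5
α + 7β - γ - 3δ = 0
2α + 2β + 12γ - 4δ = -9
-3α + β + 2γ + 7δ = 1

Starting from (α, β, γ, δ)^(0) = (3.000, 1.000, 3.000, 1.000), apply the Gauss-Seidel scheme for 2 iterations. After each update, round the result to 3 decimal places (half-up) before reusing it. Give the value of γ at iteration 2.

Iteration 1:
  α = (5 - (-4)·1.000 - (-1)·3.000 - (-4)·1.000) / (-13) = -1.231
  β = (0 - (1)·-1.231 - (-1)·3.000 - (-3)·1.000) / (7) = 1.033
  γ = (-9 - (2)·-1.231 - (2)·1.033 - (-4)·1.000) / (12) = -0.384
  δ = (1 - (-3)·-1.231 - (1)·1.033 - (2)·-0.384) / (7) = -0.423
Iteration 2:
  α = (5 - (-4)·1.033 - (-1)·-0.384 - (-4)·-0.423) / (-13) = -0.543
  β = (0 - (1)·-0.543 - (-1)·-0.384 - (-3)·-0.423) / (7) = -0.159
  γ = (-9 - (2)·-0.543 - (2)·-0.159 - (-4)·-0.423) / (12) = -0.774
  δ = (1 - (-3)·-0.543 - (1)·-0.159 - (2)·-0.774) / (7) = 0.154

-0.774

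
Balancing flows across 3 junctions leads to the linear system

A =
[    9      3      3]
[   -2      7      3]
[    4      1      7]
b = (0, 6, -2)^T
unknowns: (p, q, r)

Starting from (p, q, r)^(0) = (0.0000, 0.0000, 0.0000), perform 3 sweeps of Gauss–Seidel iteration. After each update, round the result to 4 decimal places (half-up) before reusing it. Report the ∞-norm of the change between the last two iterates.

0.0663

Iteration 1:
  p = (0 - (3)·0.0000 - (3)·0.0000) / (9) = 0.0000
  q = (6 - (-2)·0.0000 - (3)·0.0000) / (7) = 0.8571
  r = (-2 - (4)·0.0000 - (1)·0.8571) / (7) = -0.4082
Iteration 2:
  p = (0 - (3)·0.8571 - (3)·-0.4082) / (9) = -0.1496
  q = (6 - (-2)·-0.1496 - (3)·-0.4082) / (7) = 0.9893
  r = (-2 - (4)·-0.1496 - (1)·0.9893) / (7) = -0.3416
Iteration 3:
  p = (0 - (3)·0.9893 - (3)·-0.3416) / (9) = -0.2159
  q = (6 - (-2)·-0.2159 - (3)·-0.3416) / (7) = 0.9419
  r = (-2 - (4)·-0.2159 - (1)·0.9419) / (7) = -0.2969
Change: (-0.0663, -0.0474, 0.0447) → max |·| = 0.0663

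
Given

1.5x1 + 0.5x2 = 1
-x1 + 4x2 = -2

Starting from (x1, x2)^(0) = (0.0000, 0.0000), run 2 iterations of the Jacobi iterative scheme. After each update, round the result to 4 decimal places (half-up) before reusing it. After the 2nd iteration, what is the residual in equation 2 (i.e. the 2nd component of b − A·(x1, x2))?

Iteration 1:
  x1 = (1 - (0.5)·0.0000) / (1.5) = 0.6667
  x2 = (-2 - (-1)·0.0000) / (4) = -0.5000
Iteration 2:
  x1 = (1 - (0.5)·-0.5000) / (1.5) = 0.8333
  x2 = (-2 - (-1)·0.6667) / (4) = -0.3333
Residual b − A·x = (-0.0833, 0.1665)

0.1665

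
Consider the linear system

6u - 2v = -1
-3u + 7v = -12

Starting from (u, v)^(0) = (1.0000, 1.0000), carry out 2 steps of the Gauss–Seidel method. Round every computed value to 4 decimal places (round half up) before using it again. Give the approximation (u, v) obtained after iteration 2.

Iteration 1:
  u = (-1 - (-2)·1.0000) / (6) = 0.1667
  v = (-12 - (-3)·0.1667) / (7) = -1.6428
Iteration 2:
  u = (-1 - (-2)·-1.6428) / (6) = -0.7143
  v = (-12 - (-3)·-0.7143) / (7) = -2.0204

(-0.7143, -2.0204)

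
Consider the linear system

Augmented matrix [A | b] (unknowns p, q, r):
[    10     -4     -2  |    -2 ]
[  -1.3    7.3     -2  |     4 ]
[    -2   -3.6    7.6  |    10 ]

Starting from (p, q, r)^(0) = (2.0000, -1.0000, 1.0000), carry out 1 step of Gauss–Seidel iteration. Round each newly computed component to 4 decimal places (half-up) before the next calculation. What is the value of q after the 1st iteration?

0.7507

Iteration 1:
  p = (-2 - (-4)·-1.0000 - (-2)·1.0000) / (10) = -0.4000
  q = (4 - (-1.3)·-0.4000 - (-2)·1.0000) / (7.3) = 0.7507
  r = (10 - (-2)·-0.4000 - (-3.6)·0.7507) / (7.6) = 1.5661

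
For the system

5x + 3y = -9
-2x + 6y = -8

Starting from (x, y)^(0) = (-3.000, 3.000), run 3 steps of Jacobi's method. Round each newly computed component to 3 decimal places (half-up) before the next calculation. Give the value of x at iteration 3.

Iteration 1:
  x = (-9 - (3)·3.000) / (5) = -3.600
  y = (-8 - (-2)·-3.000) / (6) = -2.333
Iteration 2:
  x = (-9 - (3)·-2.333) / (5) = -0.400
  y = (-8 - (-2)·-3.600) / (6) = -2.533
Iteration 3:
  x = (-9 - (3)·-2.533) / (5) = -0.280
  y = (-8 - (-2)·-0.400) / (6) = -1.467

-0.280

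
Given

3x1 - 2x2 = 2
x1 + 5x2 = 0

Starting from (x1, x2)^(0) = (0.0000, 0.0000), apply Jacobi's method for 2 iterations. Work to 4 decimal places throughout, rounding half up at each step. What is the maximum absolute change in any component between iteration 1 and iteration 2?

Iteration 1:
  x1 = (2 - (-2)·0.0000) / (3) = 0.6667
  x2 = (0 - (1)·0.0000) / (5) = 0.0000
Iteration 2:
  x1 = (2 - (-2)·0.0000) / (3) = 0.6667
  x2 = (0 - (1)·0.6667) / (5) = -0.1333
Change: (0.0000, -0.1333) → max |·| = 0.1333

0.1333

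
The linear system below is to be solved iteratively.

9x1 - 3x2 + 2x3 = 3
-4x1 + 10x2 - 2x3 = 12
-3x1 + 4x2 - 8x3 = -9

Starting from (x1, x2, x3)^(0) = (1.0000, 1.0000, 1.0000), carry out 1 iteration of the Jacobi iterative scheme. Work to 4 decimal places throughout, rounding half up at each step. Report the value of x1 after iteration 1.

Iteration 1:
  x1 = (3 - (-3)·1.0000 - (2)·1.0000) / (9) = 0.4444
  x2 = (12 - (-4)·1.0000 - (-2)·1.0000) / (10) = 1.8000
  x3 = (-9 - (-3)·1.0000 - (4)·1.0000) / (-8) = 1.2500

0.4444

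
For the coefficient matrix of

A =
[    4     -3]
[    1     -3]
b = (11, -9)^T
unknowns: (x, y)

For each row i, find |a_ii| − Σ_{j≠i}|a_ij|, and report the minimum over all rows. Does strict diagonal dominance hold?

row 1: |4| − (3) = 1
row 2: |-3| − (1) = 2
minimum over rows = 1 → strictly diagonally dominant (convergence guaranteed)

1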